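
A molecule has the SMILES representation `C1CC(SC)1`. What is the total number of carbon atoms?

Atom tally by fragment:
  cyclopropane ring core → C:3 H:6
  (− 1 ring H displaced by substituents)
  + SCH3 → C:1 H:3 S:1
Element totals:
  C: 4
  H: 8
  S: 1

4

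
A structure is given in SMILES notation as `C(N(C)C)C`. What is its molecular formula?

C4H11N

Atom tally by fragment:
  (CH3)2NCH2 → C:3 H:8 N:1
  CH3 → C:1 H:3
Element totals:
  C: 4
  H: 11
  N: 1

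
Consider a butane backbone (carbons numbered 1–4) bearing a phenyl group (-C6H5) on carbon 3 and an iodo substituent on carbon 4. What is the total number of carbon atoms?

10

Atom tally by fragment:
  CH3 → C:1 H:3
  CH2 → C:1 H:2
  CH(C6H5) → C:7 H:6
  CH2I → C:1 H:2 I:1
Element totals:
  C: 10
  H: 13
  I: 1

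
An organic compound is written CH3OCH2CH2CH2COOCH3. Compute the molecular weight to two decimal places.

Element totals:
  C: 6
  H: 12
  O: 3
Molecular formula: C6H12O3.
  M = 6(12.011) + 12(1.008) + 3(15.999)
    = 72.066 + 12.096 + 47.997 = 132.159

132.16 g/mol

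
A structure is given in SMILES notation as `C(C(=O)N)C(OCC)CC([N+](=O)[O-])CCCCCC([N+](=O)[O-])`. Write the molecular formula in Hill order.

C13H25N3O6

Atom tally by fragment:
  H2NOCCH2 → C:2 H:4 O:1 N:1
  CH(OC2H5) → C:3 H:6 O:1
  CH2 → C:1 H:2
  CH(NO2) → C:1 H:1 N:1 O:2
  CH2 → C:1 H:2
  CH2 → C:1 H:2
  CH2 → C:1 H:2
  CH2 → C:1 H:2
  CH2 → C:1 H:2
  CH2NO2 → C:1 H:2 N:1 O:2
Element totals:
  C: 13
  H: 25
  N: 3
  O: 6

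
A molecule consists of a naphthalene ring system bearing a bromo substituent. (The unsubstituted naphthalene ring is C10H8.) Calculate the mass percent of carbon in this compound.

Atom tally by fragment:
  naphthalene ring system core → C:10 H:8
  (− 1 ring H displaced by substituents)
  + Br → Br:1
Element totals:
  C: 10
  H: 7
  Br: 1
Molecular formula: C10H7Br.
Molar mass = 207.070 g/mol.
Mass from C: 10 × 12.011 = 120.110 g/mol.
%C = 120.110 / 207.070 × 100 = 58.00%.

58.00%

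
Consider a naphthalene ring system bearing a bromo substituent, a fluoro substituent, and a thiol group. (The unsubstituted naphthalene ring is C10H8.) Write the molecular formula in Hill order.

C10H6BrFS

Atom tally by fragment:
  naphthalene ring system core → C:10 H:8
  (− 3 ring H displaced by substituents)
  + Br → Br:1
  + F → F:1
  + SH → S:1 H:1
Element totals:
  C: 10
  H: 6
  Br: 1
  F: 1
  S: 1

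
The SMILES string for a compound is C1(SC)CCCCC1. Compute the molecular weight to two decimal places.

130.25 g/mol

Atom tally by fragment:
  cyclohexane ring core → C:6 H:12
  (− 1 ring H displaced by substituents)
  + SCH3 → C:1 H:3 S:1
Element totals:
  C: 7
  H: 14
  S: 1
Molecular formula: C7H14S.
  M = 7(12.011) + 14(1.008) + 32.06
    = 84.077 + 14.112 + 32.060 = 130.249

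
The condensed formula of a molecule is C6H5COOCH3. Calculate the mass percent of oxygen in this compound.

Atom tally by fragment:
  benzene ring core → C:6 H:6
  (− 1 ring H displaced by substituents)
  + COOCH3 → C:2 H:3 O:2
Element totals:
  C: 8
  H: 8
  O: 2
Molecular formula: C8H8O2.
Molar mass = 136.150 g/mol.
Mass from O: 2 × 15.999 = 31.998 g/mol.
%O = 31.998 / 136.150 × 100 = 23.50%.

23.50%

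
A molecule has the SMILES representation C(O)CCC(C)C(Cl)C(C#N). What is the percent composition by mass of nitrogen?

7.97%

Atom tally by fragment:
  HOCH2 → C:1 H:3 O:1
  CH2 → C:1 H:2
  CH2 → C:1 H:2
  CH(CH3) → C:2 H:4
  CH(Cl) → C:1 H:1 Cl:1
  CH2CN → C:2 H:2 N:1
Element totals:
  C: 8
  H: 14
  Cl: 1
  N: 1
  O: 1
Molecular formula: C8H14ClNO.
Molar mass = 175.656 g/mol.
Mass from N: 1 × 14.007 = 14.007 g/mol.
%N = 14.007 / 175.656 × 100 = 7.97%.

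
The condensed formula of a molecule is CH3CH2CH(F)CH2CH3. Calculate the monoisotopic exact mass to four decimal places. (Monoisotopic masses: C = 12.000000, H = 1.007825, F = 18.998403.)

Element totals:
  C: 5
  H: 11
  F: 1
Molecular formula: C5H11F.
  M = 5(12.0) + 11(1.007825) + 18.998403
    = 60.000000 + 11.086075 + 18.998403 = 90.084478

90.0845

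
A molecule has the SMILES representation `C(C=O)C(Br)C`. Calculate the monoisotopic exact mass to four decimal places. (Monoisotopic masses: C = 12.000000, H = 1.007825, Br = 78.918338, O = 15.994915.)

149.9680

Atom tally by fragment:
  OHCCH2 → C:2 H:3 O:1
  CH(Br) → C:1 H:1 Br:1
  CH3 → C:1 H:3
Element totals:
  C: 4
  H: 7
  Br: 1
  O: 1
Molecular formula: C4H7BrO.
  M = 4(12.0) + 7(1.007825) + 78.918338 + 15.994915
    = 48.000000 + 7.054775 + 78.918338 + 15.994915 = 149.968028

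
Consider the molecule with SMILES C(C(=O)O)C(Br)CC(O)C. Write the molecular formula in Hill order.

C6H11BrO3

Atom tally by fragment:
  HOOCCH2 → C:2 H:3 O:2
  CH(Br) → C:1 H:1 Br:1
  CH2 → C:1 H:2
  CH(OH) → C:1 H:2 O:1
  CH3 → C:1 H:3
Element totals:
  C: 6
  H: 11
  Br: 1
  O: 3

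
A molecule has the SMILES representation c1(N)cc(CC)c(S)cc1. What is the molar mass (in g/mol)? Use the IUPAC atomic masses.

Atom tally by fragment:
  benzene ring core → C:6 H:6
  (− 3 ring H displaced by substituents)
  + NH2 → N:1 H:2
  + C2H5 → C:2 H:5
  + SH → S:1 H:1
Element totals:
  C: 8
  H: 11
  N: 1
  S: 1
Molecular formula: C8H11NS.
  M = 8(12.011) + 11(1.008) + 14.007 + 32.06
    = 96.088 + 11.088 + 14.007 + 32.060 = 153.243

153.24 g/mol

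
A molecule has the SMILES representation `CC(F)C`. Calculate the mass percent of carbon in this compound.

58.04%

Atom tally by fragment:
  CH3 → C:1 H:3
  CH(F) → C:1 H:1 F:1
  CH3 → C:1 H:3
Element totals:
  C: 3
  H: 7
  F: 1
Molecular formula: C3H7F.
Molar mass = 62.087 g/mol.
Mass from C: 3 × 12.011 = 36.033 g/mol.
%C = 36.033 / 62.087 × 100 = 58.04%.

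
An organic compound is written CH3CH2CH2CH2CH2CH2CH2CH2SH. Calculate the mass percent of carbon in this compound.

65.68%

Atom tally by fragment:
  CH3 → C:1 H:3
  CH2 → C:1 H:2
  CH2 → C:1 H:2
  CH2 → C:1 H:2
  CH2 → C:1 H:2
  CH2 → C:1 H:2
  CH2 → C:1 H:2
  CH2SH → C:1 H:3 S:1
Element totals:
  C: 8
  H: 18
  S: 1
Molecular formula: C8H18S.
Molar mass = 146.292 g/mol.
Mass from C: 8 × 12.011 = 96.088 g/mol.
%C = 96.088 / 146.292 × 100 = 65.68%.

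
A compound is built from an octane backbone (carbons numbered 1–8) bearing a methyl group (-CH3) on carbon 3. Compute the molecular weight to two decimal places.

Atom tally by fragment:
  CH3 → C:1 H:3
  CH2 → C:1 H:2
  CH(CH3) → C:2 H:4
  CH2 → C:1 H:2
  CH2 → C:1 H:2
  CH2 → C:1 H:2
  CH2 → C:1 H:2
  CH3 → C:1 H:3
Element totals:
  C: 9
  H: 20
Molecular formula: C9H20.
  M = 9(12.011) + 20(1.008)
    = 108.099 + 20.160 = 128.259

128.26 g/mol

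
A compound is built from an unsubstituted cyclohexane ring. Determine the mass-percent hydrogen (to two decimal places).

14.37%

Atom tally by fragment:
  cyclohexane ring core → C:6 H:12
Element totals:
  C: 6
  H: 12
Molecular formula: C6H12.
Molar mass = 84.162 g/mol.
Mass from H: 12 × 1.008 = 12.096 g/mol.
%H = 12.096 / 84.162 × 100 = 14.37%.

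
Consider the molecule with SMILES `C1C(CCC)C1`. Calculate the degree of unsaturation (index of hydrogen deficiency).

Atom tally by fragment:
  cyclopropane ring core → C:3 H:6
  (− 1 ring H displaced by substituents)
  + CH2CH2CH3 → C:3 H:7
Element totals:
  C: 6
  H: 12
Molecular formula: C6H12.
DoU = (2C + 2 + N − H − X) / 2 = (2·6 + 2 + 0 − 12 − 0) / 2 = 1.

1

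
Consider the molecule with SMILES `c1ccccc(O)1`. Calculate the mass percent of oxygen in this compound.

Atom tally by fragment:
  benzene ring core → C:6 H:6
  (− 1 ring H displaced by substituents)
  + OH → O:1 H:1
Element totals:
  C: 6
  H: 6
  O: 1
Molecular formula: C6H6O.
Molar mass = 94.113 g/mol.
Mass from O: 1 × 15.999 = 15.999 g/mol.
%O = 15.999 / 94.113 × 100 = 17.00%.

17.00%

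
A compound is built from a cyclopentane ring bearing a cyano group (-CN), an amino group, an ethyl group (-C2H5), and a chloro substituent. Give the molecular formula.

C8H13ClN2

Atom tally by fragment:
  cyclopentane ring core → C:5 H:10
  (− 4 ring H displaced by substituents)
  + CN → C:1 N:1
  + NH2 → N:1 H:2
  + C2H5 → C:2 H:5
  + Cl → Cl:1
Element totals:
  C: 8
  H: 13
  Cl: 1
  N: 2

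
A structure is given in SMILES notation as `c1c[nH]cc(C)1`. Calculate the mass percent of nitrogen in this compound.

17.27%

Atom tally by fragment:
  pyrrole ring core → C:4 H:5 N:1
  (− 1 ring H displaced by substituents)
  + CH3 → C:1 H:3
Element totals:
  C: 5
  H: 7
  N: 1
Molecular formula: C5H7N.
Molar mass = 81.118 g/mol.
Mass from N: 1 × 14.007 = 14.007 g/mol.
%N = 14.007 / 81.118 × 100 = 17.27%.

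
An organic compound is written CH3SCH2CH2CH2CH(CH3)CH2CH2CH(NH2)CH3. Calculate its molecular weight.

Atom tally by fragment:
  CH3SCH2 → C:2 H:5 S:1
  CH2 → C:1 H:2
  CH2 → C:1 H:2
  CH(CH3) → C:2 H:4
  CH2 → C:1 H:2
  CH2 → C:1 H:2
  CH(NH2) → C:1 H:3 N:1
  CH3 → C:1 H:3
Element totals:
  C: 10
  H: 23
  N: 1
  S: 1
Molecular formula: C10H23NS.
  M = 10(12.011) + 23(1.008) + 14.007 + 32.06
    = 120.110 + 23.184 + 14.007 + 32.060 = 189.361

189.36 g/mol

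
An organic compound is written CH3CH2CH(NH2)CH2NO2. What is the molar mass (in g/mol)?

Atom tally by fragment:
  CH3 → C:1 H:3
  CH2 → C:1 H:2
  CH(NH2) → C:1 H:3 N:1
  CH2NO2 → C:1 H:2 N:1 O:2
Element totals:
  C: 4
  H: 10
  N: 2
  O: 2
Molecular formula: C4H10N2O2.
  M = 4(12.011) + 10(1.008) + 2(14.007) + 2(15.999)
    = 48.044 + 10.080 + 28.014 + 31.998 = 118.136

118.14 g/mol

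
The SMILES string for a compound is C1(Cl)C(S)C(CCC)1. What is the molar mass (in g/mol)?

150.66 g/mol

Atom tally by fragment:
  cyclopropane ring core → C:3 H:6
  (− 3 ring H displaced by substituents)
  + Cl → Cl:1
  + SH → S:1 H:1
  + CH2CH2CH3 → C:3 H:7
Element totals:
  C: 6
  H: 11
  Cl: 1
  S: 1
Molecular formula: C6H11ClS.
  M = 6(12.011) + 11(1.008) + 35.45 + 32.06
    = 72.066 + 11.088 + 35.450 + 32.060 = 150.664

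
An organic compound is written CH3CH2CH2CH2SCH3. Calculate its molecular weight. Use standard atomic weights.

Atom tally by fragment:
  CH3 → C:1 H:3
  CH2 → C:1 H:2
  CH2 → C:1 H:2
  CH2SCH3 → C:2 H:5 S:1
Element totals:
  C: 5
  H: 12
  S: 1
Molecular formula: C5H12S.
  M = 5(12.011) + 12(1.008) + 32.06
    = 60.055 + 12.096 + 32.060 = 104.211

104.21 g/mol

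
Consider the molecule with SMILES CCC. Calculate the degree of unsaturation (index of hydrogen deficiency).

Atom tally by fragment:
  CH3 → C:1 H:3
  CH2 → C:1 H:2
  CH3 → C:1 H:3
Element totals:
  C: 3
  H: 8
Molecular formula: C3H8.
DoU = (2C + 2 + N − H − X) / 2 = (2·3 + 2 + 0 − 8 − 0) / 2 = 0.

0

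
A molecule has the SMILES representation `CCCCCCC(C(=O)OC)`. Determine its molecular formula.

C9H18O2

Atom tally by fragment:
  CH3 → C:1 H:3
  CH2 → C:1 H:2
  CH2 → C:1 H:2
  CH2 → C:1 H:2
  CH2 → C:1 H:2
  CH2 → C:1 H:2
  CH2COOCH3 → C:3 H:5 O:2
Element totals:
  C: 9
  H: 18
  O: 2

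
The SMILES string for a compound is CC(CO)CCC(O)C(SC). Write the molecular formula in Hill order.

C8H18O2S

Atom tally by fragment:
  CH3 → C:1 H:3
  CH(CH2OH) → C:2 H:4 O:1
  CH2 → C:1 H:2
  CH2 → C:1 H:2
  CH(OH) → C:1 H:2 O:1
  CH2SCH3 → C:2 H:5 S:1
Element totals:
  C: 8
  H: 18
  O: 2
  S: 1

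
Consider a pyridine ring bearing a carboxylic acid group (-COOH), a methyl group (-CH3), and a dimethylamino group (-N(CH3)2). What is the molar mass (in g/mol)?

180.21 g/mol

Atom tally by fragment:
  pyridine ring core → C:5 H:5 N:1
  (− 3 ring H displaced by substituents)
  + COOH → C:1 H:1 O:2
  + CH3 → C:1 H:3
  + N(CH3)2 → N:1 C:2 H:6
Element totals:
  C: 9
  H: 12
  N: 2
  O: 2
Molecular formula: C9H12N2O2.
  M = 9(12.011) + 12(1.008) + 2(14.007) + 2(15.999)
    = 108.099 + 12.096 + 28.014 + 31.998 = 180.207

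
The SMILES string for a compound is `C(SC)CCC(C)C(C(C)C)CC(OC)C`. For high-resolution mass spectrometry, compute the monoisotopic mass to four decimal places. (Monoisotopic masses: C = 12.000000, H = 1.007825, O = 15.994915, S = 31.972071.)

246.2017

Atom tally by fragment:
  CH3SCH2 → C:2 H:5 S:1
  CH2 → C:1 H:2
  CH2 → C:1 H:2
  CH(CH3) → C:2 H:4
  CH(CH(CH3)2) → C:4 H:8
  CH2 → C:1 H:2
  CH(OCH3) → C:2 H:4 O:1
  CH3 → C:1 H:3
Element totals:
  C: 14
  H: 30
  O: 1
  S: 1
Molecular formula: C14H30OS.
  M = 14(12.0) + 30(1.007825) + 15.994915 + 31.972071
    = 168.000000 + 30.234750 + 15.994915 + 31.972071 = 246.201736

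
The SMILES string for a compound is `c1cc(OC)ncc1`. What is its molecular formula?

C6H7NO

Atom tally by fragment:
  pyridine ring core → C:5 H:5 N:1
  (− 1 ring H displaced by substituents)
  + OCH3 → C:1 H:3 O:1
Element totals:
  C: 6
  H: 7
  N: 1
  O: 1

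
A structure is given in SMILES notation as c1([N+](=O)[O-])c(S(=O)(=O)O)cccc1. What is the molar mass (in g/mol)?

203.17 g/mol

Atom tally by fragment:
  benzene ring core → C:6 H:6
  (− 2 ring H displaced by substituents)
  + NO2 → N:1 O:2
  + SO3H → S:1 O:3 H:1
Element totals:
  C: 6
  H: 5
  N: 1
  O: 5
  S: 1
Molecular formula: C6H5NO5S.
  M = 6(12.011) + 5(1.008) + 14.007 + 5(15.999) + 32.06
    = 72.066 + 5.040 + 14.007 + 79.995 + 32.060 = 203.168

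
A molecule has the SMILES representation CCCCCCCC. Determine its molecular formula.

Atom tally by fragment:
  CH3 → C:1 H:3
  CH2 → C:1 H:2
  CH2 → C:1 H:2
  CH2 → C:1 H:2
  CH2 → C:1 H:2
  CH2 → C:1 H:2
  CH2 → C:1 H:2
  CH3 → C:1 H:3
Element totals:
  C: 8
  H: 18

C8H18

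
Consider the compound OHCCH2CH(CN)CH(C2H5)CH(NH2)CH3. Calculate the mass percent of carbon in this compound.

64.25%

Element totals:
  C: 9
  H: 16
  N: 2
  O: 1
Molecular formula: C9H16N2O.
Molar mass = 168.240 g/mol.
Mass from C: 9 × 12.011 = 108.099 g/mol.
%C = 108.099 / 168.240 × 100 = 64.25%.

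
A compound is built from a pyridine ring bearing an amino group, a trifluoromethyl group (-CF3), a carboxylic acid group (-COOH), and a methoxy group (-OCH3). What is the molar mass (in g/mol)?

236.15 g/mol

Atom tally by fragment:
  pyridine ring core → C:5 H:5 N:1
  (− 4 ring H displaced by substituents)
  + NH2 → N:1 H:2
  + CF3 → C:1 F:3
  + COOH → C:1 H:1 O:2
  + OCH3 → C:1 H:3 O:1
Element totals:
  C: 8
  H: 7
  F: 3
  N: 2
  O: 3
Molecular formula: C8H7F3N2O3.
  M = 8(12.011) + 7(1.008) + 3(18.998) + 2(14.007) + 3(15.999)
    = 96.088 + 7.056 + 56.994 + 28.014 + 47.997 = 236.149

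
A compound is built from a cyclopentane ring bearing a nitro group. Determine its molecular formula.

Atom tally by fragment:
  cyclopentane ring core → C:5 H:10
  (− 1 ring H displaced by substituents)
  + NO2 → N:1 O:2
Element totals:
  C: 5
  H: 9
  N: 1
  O: 2

C5H9NO2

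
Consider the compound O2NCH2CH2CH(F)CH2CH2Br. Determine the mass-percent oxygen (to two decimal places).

Element totals:
  C: 5
  H: 9
  Br: 1
  F: 1
  N: 1
  O: 2
Molecular formula: C5H9BrFNO2.
Molar mass = 214.034 g/mol.
Mass from O: 2 × 15.999 = 31.998 g/mol.
%O = 31.998 / 214.034 × 100 = 14.95%.

14.95%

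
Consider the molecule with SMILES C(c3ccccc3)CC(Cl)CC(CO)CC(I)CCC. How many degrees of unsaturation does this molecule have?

4

Atom tally by fragment:
  C6H5CH2 → C:7 H:7
  CH2 → C:1 H:2
  CH(Cl) → C:1 H:1 Cl:1
  CH2 → C:1 H:2
  CH(CH2OH) → C:2 H:4 O:1
  CH2 → C:1 H:2
  CH(I) → C:1 H:1 I:1
  CH2 → C:1 H:2
  CH2 → C:1 H:2
  CH3 → C:1 H:3
Element totals:
  C: 17
  H: 26
  Cl: 1
  I: 1
  O: 1
Molecular formula: C17H26ClIO.
DoU = (2C + 2 + N − H − X) / 2 = (2·17 + 2 + 0 − 26 − 2) / 2 = 4.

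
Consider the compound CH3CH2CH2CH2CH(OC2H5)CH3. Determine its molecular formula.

Element totals:
  C: 8
  H: 18
  O: 1

C8H18O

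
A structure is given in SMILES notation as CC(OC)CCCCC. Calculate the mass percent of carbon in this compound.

Atom tally by fragment:
  CH3 → C:1 H:3
  CH(OCH3) → C:2 H:4 O:1
  CH2 → C:1 H:2
  CH2 → C:1 H:2
  CH2 → C:1 H:2
  CH2 → C:1 H:2
  CH3 → C:1 H:3
Element totals:
  C: 8
  H: 18
  O: 1
Molecular formula: C8H18O.
Molar mass = 130.231 g/mol.
Mass from C: 8 × 12.011 = 96.088 g/mol.
%C = 96.088 / 130.231 × 100 = 73.78%.

73.78%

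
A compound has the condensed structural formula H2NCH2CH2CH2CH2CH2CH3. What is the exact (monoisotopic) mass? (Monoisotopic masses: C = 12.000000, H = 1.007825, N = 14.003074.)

101.1204

Atom tally by fragment:
  H2NCH2 → C:1 H:4 N:1
  CH2 → C:1 H:2
  CH2 → C:1 H:2
  CH2 → C:1 H:2
  CH2 → C:1 H:2
  CH3 → C:1 H:3
Element totals:
  C: 6
  H: 15
  N: 1
Molecular formula: C6H15N.
  M = 6(12.0) + 15(1.007825) + 14.003074
    = 72.000000 + 15.117375 + 14.003074 = 101.120449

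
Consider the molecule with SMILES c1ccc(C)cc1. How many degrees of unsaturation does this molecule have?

Atom tally by fragment:
  benzene ring core → C:6 H:6
  (− 1 ring H displaced by substituents)
  + CH3 → C:1 H:3
Element totals:
  C: 7
  H: 8
Molecular formula: C7H8.
DoU = (2C + 2 + N − H − X) / 2 = (2·7 + 2 + 0 − 8 − 0) / 2 = 4.

4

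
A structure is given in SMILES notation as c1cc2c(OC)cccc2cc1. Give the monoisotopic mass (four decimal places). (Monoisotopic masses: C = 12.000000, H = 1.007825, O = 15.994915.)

Atom tally by fragment:
  naphthalene ring system core → C:10 H:8
  (− 1 ring H displaced by substituents)
  + OCH3 → C:1 H:3 O:1
Element totals:
  C: 11
  H: 10
  O: 1
Molecular formula: C11H10O.
  M = 11(12.0) + 10(1.007825) + 15.994915
    = 132.000000 + 10.078250 + 15.994915 = 158.073165

158.0732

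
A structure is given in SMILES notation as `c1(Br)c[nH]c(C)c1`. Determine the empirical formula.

Atom tally by fragment:
  pyrrole ring core → C:4 H:5 N:1
  (− 2 ring H displaced by substituents)
  + Br → Br:1
  + CH3 → C:1 H:3
Element totals:
  C: 5
  H: 6
  Br: 1
  N: 1
Molecular formula: C5H6BrN.
gcd of subscripts (1, 5, 6, 1) = 1, so the empirical formula equals the molecular formula.

C5H6BrN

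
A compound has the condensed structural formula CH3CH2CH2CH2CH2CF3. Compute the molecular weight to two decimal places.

140.15 g/mol

Atom tally by fragment:
  CH3 → C:1 H:3
  CH2 → C:1 H:2
  CH2 → C:1 H:2
  CH2 → C:1 H:2
  CH2CF3 → C:2 H:2 F:3
Element totals:
  C: 6
  H: 11
  F: 3
Molecular formula: C6H11F3.
  M = 6(12.011) + 11(1.008) + 3(18.998)
    = 72.066 + 11.088 + 56.994 = 140.148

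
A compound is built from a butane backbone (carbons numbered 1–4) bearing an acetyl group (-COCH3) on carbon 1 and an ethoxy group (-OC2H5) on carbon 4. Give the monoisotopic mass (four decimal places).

144.1150

Atom tally by fragment:
  CH3COCH2 → C:3 H:5 O:1
  CH2 → C:1 H:2
  CH2 → C:1 H:2
  CH2OC2H5 → C:3 H:7 O:1
Element totals:
  C: 8
  H: 16
  O: 2
Molecular formula: C8H16O2.
  M = 8(12.0) + 16(1.007825) + 2(15.994915)
    = 96.000000 + 16.125200 + 31.989830 = 144.115030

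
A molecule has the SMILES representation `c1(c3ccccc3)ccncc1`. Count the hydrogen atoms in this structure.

Atom tally by fragment:
  pyridine ring core → C:5 H:5 N:1
  (− 1 ring H displaced by substituents)
  + C6H5 → C:6 H:5
Element totals:
  C: 11
  H: 9
  N: 1

9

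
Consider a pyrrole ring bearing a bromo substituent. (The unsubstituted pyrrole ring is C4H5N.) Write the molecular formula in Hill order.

Atom tally by fragment:
  pyrrole ring core → C:4 H:5 N:1
  (− 1 ring H displaced by substituents)
  + Br → Br:1
Element totals:
  C: 4
  H: 4
  Br: 1
  N: 1

C4H4BrN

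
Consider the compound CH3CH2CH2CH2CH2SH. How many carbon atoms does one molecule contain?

Atom tally by fragment:
  CH3 → C:1 H:3
  CH2 → C:1 H:2
  CH2 → C:1 H:2
  CH2 → C:1 H:2
  CH2SH → C:1 H:3 S:1
Element totals:
  C: 5
  H: 12
  S: 1

5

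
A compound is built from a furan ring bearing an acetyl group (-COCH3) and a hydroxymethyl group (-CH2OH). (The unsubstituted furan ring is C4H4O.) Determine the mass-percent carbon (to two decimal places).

60.00%

Atom tally by fragment:
  furan ring core → C:4 H:4 O:1
  (− 2 ring H displaced by substituents)
  + COCH3 → C:2 H:3 O:1
  + CH2OH → C:1 H:3 O:1
Element totals:
  C: 7
  H: 8
  O: 3
Molecular formula: C7H8O3.
Molar mass = 140.138 g/mol.
Mass from C: 7 × 12.011 = 84.077 g/mol.
%C = 84.077 / 140.138 × 100 = 60.00%.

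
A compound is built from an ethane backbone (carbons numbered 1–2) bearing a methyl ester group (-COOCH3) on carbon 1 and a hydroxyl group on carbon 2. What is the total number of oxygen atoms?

3

Atom tally by fragment:
  CH3OOCCH2 → C:3 H:5 O:2
  CH2OH → C:1 H:3 O:1
Element totals:
  C: 4
  H: 8
  O: 3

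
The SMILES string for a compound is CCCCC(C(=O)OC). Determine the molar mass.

130.19 g/mol

Atom tally by fragment:
  CH3 → C:1 H:3
  CH2 → C:1 H:2
  CH2 → C:1 H:2
  CH2 → C:1 H:2
  CH2COOCH3 → C:3 H:5 O:2
Element totals:
  C: 7
  H: 14
  O: 2
Molecular formula: C7H14O2.
  M = 7(12.011) + 14(1.008) + 2(15.999)
    = 84.077 + 14.112 + 31.998 = 130.187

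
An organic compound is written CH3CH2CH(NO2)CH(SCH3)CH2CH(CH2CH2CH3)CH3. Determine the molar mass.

233.37 g/mol

Element totals:
  C: 11
  H: 23
  N: 1
  O: 2
  S: 1
Molecular formula: C11H23NO2S.
  M = 11(12.011) + 23(1.008) + 14.007 + 2(15.999) + 32.06
    = 132.121 + 23.184 + 14.007 + 31.998 + 32.060 = 233.370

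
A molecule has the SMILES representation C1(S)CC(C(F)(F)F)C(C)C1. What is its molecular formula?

C7H11F3S

Atom tally by fragment:
  cyclopentane ring core → C:5 H:10
  (− 3 ring H displaced by substituents)
  + SH → S:1 H:1
  + CF3 → C:1 F:3
  + CH3 → C:1 H:3
Element totals:
  C: 7
  H: 11
  F: 3
  S: 1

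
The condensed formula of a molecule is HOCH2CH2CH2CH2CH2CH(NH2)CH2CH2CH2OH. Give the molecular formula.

C9H21NO2

Atom tally by fragment:
  HOCH2CH2 → C:2 H:5 O:1
  CH2 → C:1 H:2
  CH2 → C:1 H:2
  CH2 → C:1 H:2
  CH(NH2) → C:1 H:3 N:1
  CH2 → C:1 H:2
  CH2CH2OH → C:2 H:5 O:1
Element totals:
  C: 9
  H: 21
  N: 1
  O: 2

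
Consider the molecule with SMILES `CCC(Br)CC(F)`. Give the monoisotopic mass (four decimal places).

167.9950

Atom tally by fragment:
  CH3 → C:1 H:3
  CH2 → C:1 H:2
  CH(Br) → C:1 H:1 Br:1
  CH2 → C:1 H:2
  CH2F → C:1 H:2 F:1
Element totals:
  C: 5
  H: 10
  Br: 1
  F: 1
Molecular formula: C5H10BrF.
  M = 5(12.0) + 10(1.007825) + 78.918338 + 18.998403
    = 60.000000 + 10.078250 + 78.918338 + 18.998403 = 167.994991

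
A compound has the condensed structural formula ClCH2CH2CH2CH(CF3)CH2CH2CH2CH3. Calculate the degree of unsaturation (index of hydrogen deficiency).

Atom tally by fragment:
  ClCH2 → C:1 H:2 Cl:1
  CH2 → C:1 H:2
  CH2 → C:1 H:2
  CH(CF3) → C:2 H:1 F:3
  CH2 → C:1 H:2
  CH2 → C:1 H:2
  CH2 → C:1 H:2
  CH3 → C:1 H:3
Element totals:
  C: 9
  H: 16
  Cl: 1
  F: 3
Molecular formula: C9H16ClF3.
DoU = (2C + 2 + N − H − X) / 2 = (2·9 + 2 + 0 − 16 − 4) / 2 = 0.

0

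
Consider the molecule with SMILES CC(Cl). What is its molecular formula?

C2H5Cl

Atom tally by fragment:
  CH3 → C:1 H:3
  CH2Cl → C:1 H:2 Cl:1
Element totals:
  C: 2
  H: 5
  Cl: 1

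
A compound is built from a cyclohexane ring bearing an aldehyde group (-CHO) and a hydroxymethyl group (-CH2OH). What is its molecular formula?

Atom tally by fragment:
  cyclohexane ring core → C:6 H:12
  (− 2 ring H displaced by substituents)
  + CHO → C:1 H:1 O:1
  + CH2OH → C:1 H:3 O:1
Element totals:
  C: 8
  H: 14
  O: 2

C8H14O2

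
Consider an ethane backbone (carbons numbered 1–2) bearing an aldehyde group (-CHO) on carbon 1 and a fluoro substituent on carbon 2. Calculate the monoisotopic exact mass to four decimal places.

Atom tally by fragment:
  OHCCH2 → C:2 H:3 O:1
  CH2F → C:1 H:2 F:1
Element totals:
  C: 3
  H: 5
  F: 1
  O: 1
Molecular formula: C3H5FO.
  M = 3(12.0) + 5(1.007825) + 18.998403 + 15.994915
    = 36.000000 + 5.039125 + 18.998403 + 15.994915 = 76.032443

76.0324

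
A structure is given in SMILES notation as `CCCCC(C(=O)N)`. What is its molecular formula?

C6H13NO

Atom tally by fragment:
  CH3 → C:1 H:3
  CH2 → C:1 H:2
  CH2 → C:1 H:2
  CH2 → C:1 H:2
  CH2CONH2 → C:2 H:4 O:1 N:1
Element totals:
  C: 6
  H: 13
  N: 1
  O: 1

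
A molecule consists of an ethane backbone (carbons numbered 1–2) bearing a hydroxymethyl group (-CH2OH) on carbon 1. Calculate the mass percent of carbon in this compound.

59.96%

Atom tally by fragment:
  HOCH2CH2 → C:2 H:5 O:1
  CH3 → C:1 H:3
Element totals:
  C: 3
  H: 8
  O: 1
Molecular formula: C3H8O.
Molar mass = 60.096 g/mol.
Mass from C: 3 × 12.011 = 36.033 g/mol.
%C = 36.033 / 60.096 × 100 = 59.96%.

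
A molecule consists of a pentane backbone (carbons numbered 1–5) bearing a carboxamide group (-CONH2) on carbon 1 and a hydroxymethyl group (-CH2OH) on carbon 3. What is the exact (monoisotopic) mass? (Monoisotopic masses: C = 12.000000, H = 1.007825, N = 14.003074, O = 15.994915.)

145.1103

Atom tally by fragment:
  H2NOCCH2 → C:2 H:4 O:1 N:1
  CH2 → C:1 H:2
  CH(CH2OH) → C:2 H:4 O:1
  CH2 → C:1 H:2
  CH3 → C:1 H:3
Element totals:
  C: 7
  H: 15
  N: 1
  O: 2
Molecular formula: C7H15NO2.
  M = 7(12.0) + 15(1.007825) + 14.003074 + 2(15.994915)
    = 84.000000 + 15.117375 + 14.003074 + 31.989830 = 145.110279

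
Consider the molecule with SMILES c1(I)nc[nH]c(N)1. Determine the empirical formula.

Atom tally by fragment:
  imidazole ring core → C:3 H:4 N:2
  (− 2 ring H displaced by substituents)
  + I → I:1
  + NH2 → N:1 H:2
Element totals:
  C: 3
  H: 4
  I: 1
  N: 3
Molecular formula: C3H4IN3.
gcd of subscripts (3, 4, 1, 3) = 1, so the empirical formula equals the molecular formula.

C3H4IN3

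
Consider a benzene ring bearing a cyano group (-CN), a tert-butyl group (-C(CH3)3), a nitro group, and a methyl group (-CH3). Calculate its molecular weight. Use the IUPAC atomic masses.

Atom tally by fragment:
  benzene ring core → C:6 H:6
  (− 4 ring H displaced by substituents)
  + CN → C:1 N:1
  + C(CH3)3 → C:4 H:9
  + NO2 → N:1 O:2
  + CH3 → C:1 H:3
Element totals:
  C: 12
  H: 14
  N: 2
  O: 2
Molecular formula: C12H14N2O2.
  M = 12(12.011) + 14(1.008) + 2(14.007) + 2(15.999)
    = 144.132 + 14.112 + 28.014 + 31.998 = 218.256

218.26 g/mol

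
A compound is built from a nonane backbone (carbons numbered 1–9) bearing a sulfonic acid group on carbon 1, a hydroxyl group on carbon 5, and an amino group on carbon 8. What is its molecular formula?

C9H21NO4S

Atom tally by fragment:
  HO3SCH2 → C:1 H:3 S:1 O:3
  CH2 → C:1 H:2
  CH2 → C:1 H:2
  CH2 → C:1 H:2
  CH(OH) → C:1 H:2 O:1
  CH2 → C:1 H:2
  CH2 → C:1 H:2
  CH(NH2) → C:1 H:3 N:1
  CH3 → C:1 H:3
Element totals:
  C: 9
  H: 21
  N: 1
  O: 4
  S: 1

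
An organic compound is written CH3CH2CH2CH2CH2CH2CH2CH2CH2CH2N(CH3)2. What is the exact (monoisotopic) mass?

Atom tally by fragment:
  CH3 → C:1 H:3
  CH2 → C:1 H:2
  CH2 → C:1 H:2
  CH2 → C:1 H:2
  CH2 → C:1 H:2
  CH2 → C:1 H:2
  CH2 → C:1 H:2
  CH2 → C:1 H:2
  CH2 → C:1 H:2
  CH2N(CH3)2 → C:3 H:8 N:1
Element totals:
  C: 12
  H: 27
  N: 1
Molecular formula: C12H27N.
  M = 12(12.0) + 27(1.007825) + 14.003074
    = 144.000000 + 27.211275 + 14.003074 = 185.214349

185.2143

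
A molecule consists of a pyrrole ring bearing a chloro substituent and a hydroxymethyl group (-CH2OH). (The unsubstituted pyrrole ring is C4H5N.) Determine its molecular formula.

Atom tally by fragment:
  pyrrole ring core → C:4 H:5 N:1
  (− 2 ring H displaced by substituents)
  + Cl → Cl:1
  + CH2OH → C:1 H:3 O:1
Element totals:
  C: 5
  H: 6
  Cl: 1
  N: 1
  O: 1

C5H6ClNO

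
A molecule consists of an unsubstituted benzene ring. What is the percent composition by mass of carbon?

92.26%

Atom tally by fragment:
  benzene ring core → C:6 H:6
Element totals:
  C: 6
  H: 6
Molecular formula: C6H6.
Molar mass = 78.114 g/mol.
Mass from C: 6 × 12.011 = 72.066 g/mol.
%C = 72.066 / 78.114 × 100 = 92.26%.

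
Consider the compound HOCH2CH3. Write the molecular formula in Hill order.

C2H6O

Atom tally by fragment:
  HOCH2 → C:1 H:3 O:1
  CH3 → C:1 H:3
Element totals:
  C: 2
  H: 6
  O: 1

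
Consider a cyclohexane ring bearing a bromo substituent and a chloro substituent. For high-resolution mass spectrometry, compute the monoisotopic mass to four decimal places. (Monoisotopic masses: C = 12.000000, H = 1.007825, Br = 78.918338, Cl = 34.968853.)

195.9654

Atom tally by fragment:
  cyclohexane ring core → C:6 H:12
  (− 2 ring H displaced by substituents)
  + Br → Br:1
  + Cl → Cl:1
Element totals:
  C: 6
  H: 10
  Br: 1
  Cl: 1
Molecular formula: C6H10BrCl.
  M = 6(12.0) + 10(1.007825) + 78.918338 + 34.968853
    = 72.000000 + 10.078250 + 78.918338 + 34.968853 = 195.965441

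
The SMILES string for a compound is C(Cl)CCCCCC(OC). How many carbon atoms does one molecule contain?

8

Atom tally by fragment:
  ClCH2 → C:1 H:2 Cl:1
  CH2 → C:1 H:2
  CH2 → C:1 H:2
  CH2 → C:1 H:2
  CH2 → C:1 H:2
  CH2 → C:1 H:2
  CH2OCH3 → C:2 H:5 O:1
Element totals:
  C: 8
  H: 17
  Cl: 1
  O: 1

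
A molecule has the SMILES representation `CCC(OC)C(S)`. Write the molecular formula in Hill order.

C5H12OS

Atom tally by fragment:
  CH3 → C:1 H:3
  CH2 → C:1 H:2
  CH(OCH3) → C:2 H:4 O:1
  CH2SH → C:1 H:3 S:1
Element totals:
  C: 5
  H: 12
  O: 1
  S: 1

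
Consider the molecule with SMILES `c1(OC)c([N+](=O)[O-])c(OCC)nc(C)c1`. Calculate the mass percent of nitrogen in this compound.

Atom tally by fragment:
  pyridine ring core → C:5 H:5 N:1
  (− 4 ring H displaced by substituents)
  + OCH3 → C:1 H:3 O:1
  + NO2 → N:1 O:2
  + OC2H5 → C:2 H:5 O:1
  + CH3 → C:1 H:3
Element totals:
  C: 9
  H: 12
  N: 2
  O: 4
Molecular formula: C9H12N2O4.
Molar mass = 212.205 g/mol.
Mass from N: 2 × 14.007 = 28.014 g/mol.
%N = 28.014 / 212.205 × 100 = 13.20%.

13.20%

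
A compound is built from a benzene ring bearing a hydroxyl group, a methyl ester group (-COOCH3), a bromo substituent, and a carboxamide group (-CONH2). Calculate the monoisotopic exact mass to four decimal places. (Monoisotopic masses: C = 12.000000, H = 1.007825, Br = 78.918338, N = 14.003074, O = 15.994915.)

Atom tally by fragment:
  benzene ring core → C:6 H:6
  (− 4 ring H displaced by substituents)
  + OH → O:1 H:1
  + COOCH3 → C:2 H:3 O:2
  + Br → Br:1
  + CONH2 → C:1 H:2 O:1 N:1
Element totals:
  C: 9
  H: 8
  Br: 1
  N: 1
  O: 4
Molecular formula: C9H8BrNO4.
  M = 9(12.0) + 8(1.007825) + 78.918338 + 14.003074 + 4(15.994915)
    = 108.000000 + 8.062600 + 78.918338 + 14.003074 + 63.979660 = 272.963672

272.9637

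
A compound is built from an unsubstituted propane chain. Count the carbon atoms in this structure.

3

Atom tally by fragment:
  CH3 → C:1 H:3
  CH2 → C:1 H:2
  CH3 → C:1 H:3
Element totals:
  C: 3
  H: 8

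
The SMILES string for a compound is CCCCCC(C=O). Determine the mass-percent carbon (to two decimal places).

Atom tally by fragment:
  CH3 → C:1 H:3
  CH2 → C:1 H:2
  CH2 → C:1 H:2
  CH2 → C:1 H:2
  CH2 → C:1 H:2
  CH2CHO → C:2 H:3 O:1
Element totals:
  C: 7
  H: 14
  O: 1
Molecular formula: C7H14O.
Molar mass = 114.188 g/mol.
Mass from C: 7 × 12.011 = 84.077 g/mol.
%C = 84.077 / 114.188 × 100 = 73.63%.

73.63%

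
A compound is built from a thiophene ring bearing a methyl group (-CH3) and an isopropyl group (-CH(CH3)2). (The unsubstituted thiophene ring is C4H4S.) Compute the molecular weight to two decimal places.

Atom tally by fragment:
  thiophene ring core → C:4 H:4 S:1
  (− 2 ring H displaced by substituents)
  + CH3 → C:1 H:3
  + CH(CH3)2 → C:3 H:7
Element totals:
  C: 8
  H: 12
  S: 1
Molecular formula: C8H12S.
  M = 8(12.011) + 12(1.008) + 32.06
    = 96.088 + 12.096 + 32.060 = 140.244

140.24 g/mol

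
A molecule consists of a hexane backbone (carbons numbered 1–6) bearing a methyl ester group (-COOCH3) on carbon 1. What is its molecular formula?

C8H16O2

Atom tally by fragment:
  CH3OOCCH2 → C:3 H:5 O:2
  CH2 → C:1 H:2
  CH2 → C:1 H:2
  CH2 → C:1 H:2
  CH2 → C:1 H:2
  CH3 → C:1 H:3
Element totals:
  C: 8
  H: 16
  O: 2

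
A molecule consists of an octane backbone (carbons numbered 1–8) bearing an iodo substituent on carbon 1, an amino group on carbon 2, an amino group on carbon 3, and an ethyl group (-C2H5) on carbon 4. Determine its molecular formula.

C10H23IN2

Atom tally by fragment:
  ICH2 → C:1 H:2 I:1
  CH(NH2) → C:1 H:3 N:1
  CH(NH2) → C:1 H:3 N:1
  CH(C2H5) → C:3 H:6
  CH2 → C:1 H:2
  CH2 → C:1 H:2
  CH2 → C:1 H:2
  CH3 → C:1 H:3
Element totals:
  C: 10
  H: 23
  I: 1
  N: 2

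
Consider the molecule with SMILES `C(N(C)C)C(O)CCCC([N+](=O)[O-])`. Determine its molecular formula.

C8H18N2O3

Atom tally by fragment:
  (CH3)2NCH2 → C:3 H:8 N:1
  CH(OH) → C:1 H:2 O:1
  CH2 → C:1 H:2
  CH2 → C:1 H:2
  CH2 → C:1 H:2
  CH2NO2 → C:1 H:2 N:1 O:2
Element totals:
  C: 8
  H: 18
  N: 2
  O: 3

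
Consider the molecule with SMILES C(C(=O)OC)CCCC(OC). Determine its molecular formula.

Atom tally by fragment:
  CH3OOCCH2 → C:3 H:5 O:2
  CH2 → C:1 H:2
  CH2 → C:1 H:2
  CH2 → C:1 H:2
  CH2OCH3 → C:2 H:5 O:1
Element totals:
  C: 8
  H: 16
  O: 3

C8H16O3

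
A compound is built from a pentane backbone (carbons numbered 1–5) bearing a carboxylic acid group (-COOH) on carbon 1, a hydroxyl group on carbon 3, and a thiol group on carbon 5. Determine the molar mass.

Atom tally by fragment:
  HOOCCH2 → C:2 H:3 O:2
  CH2 → C:1 H:2
  CH(OH) → C:1 H:2 O:1
  CH2 → C:1 H:2
  CH2SH → C:1 H:3 S:1
Element totals:
  C: 6
  H: 12
  O: 3
  S: 1
Molecular formula: C6H12O3S.
  M = 6(12.011) + 12(1.008) + 3(15.999) + 32.06
    = 72.066 + 12.096 + 47.997 + 32.060 = 164.219

164.22 g/mol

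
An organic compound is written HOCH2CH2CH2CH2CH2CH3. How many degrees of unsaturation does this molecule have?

0

Element totals:
  C: 6
  H: 14
  O: 1
Molecular formula: C6H14O.
DoU = (2C + 2 + N − H − X) / 2 = (2·6 + 2 + 0 − 14 − 0) / 2 = 0.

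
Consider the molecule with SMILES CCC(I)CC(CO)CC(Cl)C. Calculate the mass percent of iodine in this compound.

Atom tally by fragment:
  CH3 → C:1 H:3
  CH2 → C:1 H:2
  CH(I) → C:1 H:1 I:1
  CH2 → C:1 H:2
  CH(CH2OH) → C:2 H:4 O:1
  CH2 → C:1 H:2
  CH(Cl) → C:1 H:1 Cl:1
  CH3 → C:1 H:3
Element totals:
  C: 9
  H: 18
  Cl: 1
  I: 1
  O: 1
Molecular formula: C9H18ClIO.
Molar mass = 304.596 g/mol.
Mass from I: 1 × 126.904 = 126.904 g/mol.
%I = 126.904 / 304.596 × 100 = 41.66%.

41.66%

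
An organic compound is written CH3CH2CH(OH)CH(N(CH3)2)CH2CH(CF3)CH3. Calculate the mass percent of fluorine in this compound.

25.08%

Element totals:
  C: 10
  H: 20
  F: 3
  N: 1
  O: 1
Molecular formula: C10H20F3NO.
Molar mass = 227.270 g/mol.
Mass from F: 3 × 18.998 = 56.994 g/mol.
%F = 56.994 / 227.270 × 100 = 25.08%.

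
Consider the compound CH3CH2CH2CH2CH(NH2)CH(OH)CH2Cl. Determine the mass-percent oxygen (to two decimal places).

9.66%

Element totals:
  C: 7
  H: 16
  Cl: 1
  N: 1
  O: 1
Molecular formula: C7H16ClNO.
Molar mass = 165.661 g/mol.
Mass from O: 1 × 15.999 = 15.999 g/mol.
%O = 15.999 / 165.661 × 100 = 9.66%.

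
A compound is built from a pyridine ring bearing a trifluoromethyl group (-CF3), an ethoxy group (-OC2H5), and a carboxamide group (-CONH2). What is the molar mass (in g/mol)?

Atom tally by fragment:
  pyridine ring core → C:5 H:5 N:1
  (− 3 ring H displaced by substituents)
  + CF3 → C:1 F:3
  + OC2H5 → C:2 H:5 O:1
  + CONH2 → C:1 H:2 O:1 N:1
Element totals:
  C: 9
  H: 9
  F: 3
  N: 2
  O: 2
Molecular formula: C9H9F3N2O2.
  M = 9(12.011) + 9(1.008) + 3(18.998) + 2(14.007) + 2(15.999)
    = 108.099 + 9.072 + 56.994 + 28.014 + 31.998 = 234.177

234.18 g/mol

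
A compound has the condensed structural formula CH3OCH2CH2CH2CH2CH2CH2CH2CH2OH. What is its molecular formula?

Atom tally by fragment:
  CH3OCH2 → C:2 H:5 O:1
  CH2 → C:1 H:2
  CH2 → C:1 H:2
  CH2 → C:1 H:2
  CH2 → C:1 H:2
  CH2 → C:1 H:2
  CH2 → C:1 H:2
  CH2OH → C:1 H:3 O:1
Element totals:
  C: 9
  H: 20
  O: 2

C9H20O2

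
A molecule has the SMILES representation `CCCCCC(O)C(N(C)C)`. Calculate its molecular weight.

Atom tally by fragment:
  CH3 → C:1 H:3
  CH2 → C:1 H:2
  CH2 → C:1 H:2
  CH2 → C:1 H:2
  CH2 → C:1 H:2
  CH(OH) → C:1 H:2 O:1
  CH2N(CH3)2 → C:3 H:8 N:1
Element totals:
  C: 9
  H: 21
  N: 1
  O: 1
Molecular formula: C9H21NO.
  M = 9(12.011) + 21(1.008) + 14.007 + 15.999
    = 108.099 + 21.168 + 14.007 + 15.999 = 159.273

159.27 g/mol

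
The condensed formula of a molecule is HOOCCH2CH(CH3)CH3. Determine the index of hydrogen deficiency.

Atom tally by fragment:
  HOOCCH2 → C:2 H:3 O:2
  CH(CH3) → C:2 H:4
  CH3 → C:1 H:3
Element totals:
  C: 5
  H: 10
  O: 2
Molecular formula: C5H10O2.
DoU = (2C + 2 + N − H − X) / 2 = (2·5 + 2 + 0 − 10 − 0) / 2 = 1.

1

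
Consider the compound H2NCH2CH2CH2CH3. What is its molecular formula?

Atom tally by fragment:
  H2NCH2 → C:1 H:4 N:1
  CH2 → C:1 H:2
  CH2 → C:1 H:2
  CH3 → C:1 H:3
Element totals:
  C: 4
  H: 11
  N: 1

C4H11N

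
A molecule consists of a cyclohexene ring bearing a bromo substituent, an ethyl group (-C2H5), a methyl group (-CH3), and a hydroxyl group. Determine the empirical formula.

Atom tally by fragment:
  cyclohexene ring core → C:6 H:10
  (− 4 ring H displaced by substituents)
  + Br → Br:1
  + C2H5 → C:2 H:5
  + CH3 → C:1 H:3
  + OH → O:1 H:1
Element totals:
  C: 9
  H: 15
  Br: 1
  O: 1
Molecular formula: C9H15BrO.
gcd of subscripts (1, 9, 15, 1) = 1, so the empirical formula equals the molecular formula.

C9H15BrO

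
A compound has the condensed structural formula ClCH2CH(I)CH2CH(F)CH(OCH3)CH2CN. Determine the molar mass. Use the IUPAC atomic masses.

Atom tally by fragment:
  ClCH2 → C:1 H:2 Cl:1
  CH(I) → C:1 H:1 I:1
  CH2 → C:1 H:2
  CH(F) → C:1 H:1 F:1
  CH(OCH3) → C:2 H:4 O:1
  CH2CN → C:2 H:2 N:1
Element totals:
  C: 8
  H: 12
  Cl: 1
  F: 1
  I: 1
  N: 1
  O: 1
Molecular formula: C8H12ClFINO.
  M = 8(12.011) + 12(1.008) + 35.45 + 18.998 + 126.904 + 14.007 + 15.999
    = 96.088 + 12.096 + 35.450 + 18.998 + 126.904 + 14.007 + 15.999 = 319.542

319.54 g/mol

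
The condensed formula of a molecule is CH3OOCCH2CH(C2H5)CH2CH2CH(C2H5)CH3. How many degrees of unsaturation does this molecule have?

Atom tally by fragment:
  CH3OOCCH2 → C:3 H:5 O:2
  CH(C2H5) → C:3 H:6
  CH2 → C:1 H:2
  CH2 → C:1 H:2
  CH(C2H5) → C:3 H:6
  CH3 → C:1 H:3
Element totals:
  C: 12
  H: 24
  O: 2
Molecular formula: C12H24O2.
DoU = (2C + 2 + N − H − X) / 2 = (2·12 + 2 + 0 − 24 − 0) / 2 = 1.

1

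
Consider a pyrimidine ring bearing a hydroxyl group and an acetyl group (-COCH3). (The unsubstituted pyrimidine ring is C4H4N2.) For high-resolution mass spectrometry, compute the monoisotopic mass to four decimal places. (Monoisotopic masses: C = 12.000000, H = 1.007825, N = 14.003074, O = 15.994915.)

138.0429

Atom tally by fragment:
  pyrimidine ring core → C:4 H:4 N:2
  (− 2 ring H displaced by substituents)
  + OH → O:1 H:1
  + COCH3 → C:2 H:3 O:1
Element totals:
  C: 6
  H: 6
  N: 2
  O: 2
Molecular formula: C6H6N2O2.
  M = 6(12.0) + 6(1.007825) + 2(14.003074) + 2(15.994915)
    = 72.000000 + 6.046950 + 28.006148 + 31.989830 = 138.042928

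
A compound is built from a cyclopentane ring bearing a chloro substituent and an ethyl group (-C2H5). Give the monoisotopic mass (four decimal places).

Atom tally by fragment:
  cyclopentane ring core → C:5 H:10
  (− 2 ring H displaced by substituents)
  + Cl → Cl:1
  + C2H5 → C:2 H:5
Element totals:
  C: 7
  H: 13
  Cl: 1
Molecular formula: C7H13Cl.
  M = 7(12.0) + 13(1.007825) + 34.968853
    = 84.000000 + 13.101725 + 34.968853 = 132.070578

132.0706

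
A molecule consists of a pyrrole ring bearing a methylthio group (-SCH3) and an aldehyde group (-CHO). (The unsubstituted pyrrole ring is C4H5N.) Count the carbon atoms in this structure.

6

Atom tally by fragment:
  pyrrole ring core → C:4 H:5 N:1
  (− 2 ring H displaced by substituents)
  + SCH3 → C:1 H:3 S:1
  + CHO → C:1 H:1 O:1
Element totals:
  C: 6
  H: 7
  N: 1
  O: 1
  S: 1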